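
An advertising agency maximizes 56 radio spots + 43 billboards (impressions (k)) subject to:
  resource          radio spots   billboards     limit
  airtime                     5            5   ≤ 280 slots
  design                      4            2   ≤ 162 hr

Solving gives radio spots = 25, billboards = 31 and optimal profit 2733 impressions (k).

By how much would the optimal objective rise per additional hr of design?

6.5

Check each constraint at x*: airtime 280/280 (tight); design 162/162 (tight).
From A_Bᵀ y = c: 5·y_airtime + 4·y_design = 56; 5·y_airtime + 2·y_design = 43.
Solving: y_airtime = 6, y_design = 6.5.
Shadow price of design = 6.5.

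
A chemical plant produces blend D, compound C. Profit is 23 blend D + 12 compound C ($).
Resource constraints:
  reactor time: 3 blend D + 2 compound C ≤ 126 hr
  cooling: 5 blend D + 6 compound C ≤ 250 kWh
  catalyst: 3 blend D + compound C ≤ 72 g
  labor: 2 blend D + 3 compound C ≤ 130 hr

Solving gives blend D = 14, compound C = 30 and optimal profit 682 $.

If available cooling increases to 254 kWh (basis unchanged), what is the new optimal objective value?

686

At the optimum: reactor time uses 102 of 126 (slack = 24); cooling uses 250 of 250 (binding); catalyst uses 72 of 72 (binding); labor uses 118 of 130 (slack = 12).
Slack constraints have shadow price 0 (complementary slackness).
The binding rows give the dual system: 5·y_cooling + 3·y_catalyst = 23 and 6·y_cooling + 1·y_catalyst = 12.
→ y_cooling = 1 and y_catalyst = 6.
Δz = y_cooling·Δb = 1 × (4) = 4, so new z* = 682 + 4 = 686.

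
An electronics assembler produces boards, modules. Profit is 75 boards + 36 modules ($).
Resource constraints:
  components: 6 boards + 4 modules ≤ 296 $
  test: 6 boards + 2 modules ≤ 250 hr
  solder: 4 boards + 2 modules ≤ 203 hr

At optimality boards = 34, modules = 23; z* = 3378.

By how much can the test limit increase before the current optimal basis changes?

46

Binding constraints: components, test. The basis is B = [[6,4],[6,2]] with det -12.
Per unit increase in test, x* moves by d = (0.3333, -0.5).
The basis stays optimal until modules reaches 0; allowable increase = 46 hr.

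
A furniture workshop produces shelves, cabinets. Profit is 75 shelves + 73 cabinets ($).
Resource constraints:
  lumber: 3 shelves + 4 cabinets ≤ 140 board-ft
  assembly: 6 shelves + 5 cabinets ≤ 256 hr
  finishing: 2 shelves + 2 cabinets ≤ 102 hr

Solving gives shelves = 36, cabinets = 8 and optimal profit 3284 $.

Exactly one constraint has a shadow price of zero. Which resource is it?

finishing

lumber: 140/140 (binding)
assembly: 256/256 (binding)
finishing: 88/102 (slack 14)
By complementary slackness, a constraint with positive slack has shadow price 0 → finishing.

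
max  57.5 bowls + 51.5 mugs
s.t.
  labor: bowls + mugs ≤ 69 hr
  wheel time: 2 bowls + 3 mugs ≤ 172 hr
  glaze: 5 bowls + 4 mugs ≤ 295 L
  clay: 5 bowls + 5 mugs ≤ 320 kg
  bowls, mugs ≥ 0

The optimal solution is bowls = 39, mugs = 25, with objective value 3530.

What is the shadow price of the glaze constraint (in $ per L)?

6

Check each constraint at x*: labor 64/69 (slack 5); wheel time 153/172 (slack 19); glaze 295/295 (tight); clay 320/320 (tight).
Slack constraints have shadow price 0 (complementary slackness).
Dual feasibility on the basic columns requires 5·y_glaze + 5·y_clay = 57.5, 4·y_glaze + 5·y_clay = 51.5.
→ y_glaze = 6 and y_clay = 5.5.
Shadow price of glaze = 6.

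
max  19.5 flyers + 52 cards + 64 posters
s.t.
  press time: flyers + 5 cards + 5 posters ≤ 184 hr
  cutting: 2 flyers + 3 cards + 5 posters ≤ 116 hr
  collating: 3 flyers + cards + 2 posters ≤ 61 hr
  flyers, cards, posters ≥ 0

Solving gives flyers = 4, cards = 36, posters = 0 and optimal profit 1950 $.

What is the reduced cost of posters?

-1

At the optimum: press time uses 184 of 184 (binding); cutting uses 116 of 116 (binding); collating uses 48 of 61 (slack = 13).
Slack constraints have shadow price 0 (complementary slackness).
The binding rows give the dual system: 1·y_press time + 2·y_cutting = 19.5 and 5·y_press time + 3·y_cutting = 52.
This yields shadow prices y_press time = 6.5, y_cutting = 6.5.
Reduced cost of posters: c₃ − yᵀa₃ = 64 − (6.5·5 + 6.5·5) = 64 − 65 = -1.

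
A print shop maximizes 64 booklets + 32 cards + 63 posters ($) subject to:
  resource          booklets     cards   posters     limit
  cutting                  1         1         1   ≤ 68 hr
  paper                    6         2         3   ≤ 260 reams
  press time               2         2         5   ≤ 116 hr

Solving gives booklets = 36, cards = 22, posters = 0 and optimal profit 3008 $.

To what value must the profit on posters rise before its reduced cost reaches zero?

Binding: paper and press time. Non-binding: cutting (10 unused).
Slack constraints have shadow price 0 (complementary slackness).
Dual feasibility on the basic columns requires 6·y_paper + 2·y_press time = 64, 2·y_paper + 2·y_press time = 32.
→ y_paper = 8 and y_press time = 8.
posters enters the basis when its profit ≥ yᵀa₃ = 8·3 + 8·5 = 64.

64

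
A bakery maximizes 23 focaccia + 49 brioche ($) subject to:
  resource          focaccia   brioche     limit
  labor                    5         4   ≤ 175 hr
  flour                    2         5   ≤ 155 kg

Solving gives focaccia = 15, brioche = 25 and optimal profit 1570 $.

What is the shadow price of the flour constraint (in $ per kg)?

9

Both labor and flour are binding at x*.
The binding rows give the dual system: 5·y_labor + 2·y_flour = 23 and 4·y_labor + 5·y_flour = 49.
Solving: y_labor = 1, y_flour = 9.
Shadow price of flour = 9.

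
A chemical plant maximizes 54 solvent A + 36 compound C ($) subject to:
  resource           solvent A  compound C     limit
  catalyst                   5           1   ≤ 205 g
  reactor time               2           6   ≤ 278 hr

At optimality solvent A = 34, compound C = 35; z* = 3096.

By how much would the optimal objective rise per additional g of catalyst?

9

Both catalyst and reactor time are binding at x*.
From A_Bᵀ y = c: 5·y_catalyst + 2·y_reactor time = 54; 1·y_catalyst + 6·y_reactor time = 36.
Solving: y_catalyst = 9, y_reactor time = 4.5.
Shadow price of catalyst = 9.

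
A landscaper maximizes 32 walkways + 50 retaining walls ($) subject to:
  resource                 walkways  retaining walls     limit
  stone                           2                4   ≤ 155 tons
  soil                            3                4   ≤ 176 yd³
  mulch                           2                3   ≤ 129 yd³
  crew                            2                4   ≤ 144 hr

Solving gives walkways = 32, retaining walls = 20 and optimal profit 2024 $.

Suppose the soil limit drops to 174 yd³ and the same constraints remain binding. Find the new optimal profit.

Check each constraint at x*: stone 144/155 (slack 11); soil 176/176 (tight); mulch 124/129 (slack 5); crew 144/144 (tight).
By complementary slackness, y = 0 for the non-binding constraints.
The binding rows give the dual system: 3·y_soil + 2·y_crew = 32 and 4·y_soil + 4·y_crew = 50.
→ y_soil = 7 and y_crew = 5.5.
Δz = y_soil·Δb = 7 × (-2) = -14, so new z* = 2024 − 14 = 2010.

2010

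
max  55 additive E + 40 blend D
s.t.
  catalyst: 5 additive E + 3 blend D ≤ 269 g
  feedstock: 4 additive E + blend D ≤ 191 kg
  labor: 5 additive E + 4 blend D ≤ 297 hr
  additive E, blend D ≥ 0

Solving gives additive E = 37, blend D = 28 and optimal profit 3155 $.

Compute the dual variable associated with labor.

At the optimum: catalyst uses 269 of 269 (binding); feedstock uses 176 of 191 (slack = 15); labor uses 297 of 297 (binding).
Since feedstock is not tight, its dual is 0.
Dual feasibility on the basic columns requires 5·y_catalyst + 5·y_labor = 55, 3·y_catalyst + 4·y_labor = 40.
This yields shadow prices y_catalyst = 4, y_labor = 7.
Shadow price of labor = 7.

7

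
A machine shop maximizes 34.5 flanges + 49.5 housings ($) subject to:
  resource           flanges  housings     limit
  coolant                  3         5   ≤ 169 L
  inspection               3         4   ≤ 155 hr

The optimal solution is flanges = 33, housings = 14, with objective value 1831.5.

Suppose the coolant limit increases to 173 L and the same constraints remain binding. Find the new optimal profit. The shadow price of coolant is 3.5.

Δb = 4, so new z* = 1831.5 + (3.5)·(4) = 1831.5 + 14 = 1845.5.

1845.5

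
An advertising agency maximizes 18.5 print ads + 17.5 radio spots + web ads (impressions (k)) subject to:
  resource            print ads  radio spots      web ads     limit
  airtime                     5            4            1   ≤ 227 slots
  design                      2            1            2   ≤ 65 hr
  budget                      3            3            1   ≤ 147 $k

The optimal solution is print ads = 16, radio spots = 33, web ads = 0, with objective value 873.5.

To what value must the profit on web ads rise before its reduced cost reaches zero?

7.5

Binding: design and budget. Non-binding: airtime (15 unused).
Since airtime is not tight, its dual is 0.
The binding rows give the dual system: 2·y_design + 3·y_budget = 18.5 and 1·y_design + 3·y_budget = 17.5.
→ y_design = 1 and y_budget = 5.5.
web ads enters the basis when its profit ≥ yᵀa₃ = 1·2 + 5.5·1 = 7.5.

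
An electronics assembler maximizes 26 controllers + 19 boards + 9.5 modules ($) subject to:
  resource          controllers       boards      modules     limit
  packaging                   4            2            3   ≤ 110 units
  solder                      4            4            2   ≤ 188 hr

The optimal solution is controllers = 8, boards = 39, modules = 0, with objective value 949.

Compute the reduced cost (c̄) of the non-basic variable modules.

Both packaging and solder are binding at x*.
From A_Bᵀ y = c: 4·y_packaging + 4·y_solder = 26; 2·y_packaging + 4·y_solder = 19.
Solving: y_packaging = 3.5, y_solder = 3.
Reduced cost of modules: c₃ − yᵀa₃ = 9.5 − (3.5·3 + 3·2) = 9.5 − 16.5 = -7.

-7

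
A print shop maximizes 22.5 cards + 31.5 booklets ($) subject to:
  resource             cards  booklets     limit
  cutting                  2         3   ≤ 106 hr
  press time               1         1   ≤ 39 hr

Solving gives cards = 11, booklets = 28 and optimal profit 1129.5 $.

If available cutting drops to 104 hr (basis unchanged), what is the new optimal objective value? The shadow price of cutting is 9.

1111.5

Δb = -2, so new z* = 1129.5 + (9)·(-2) = 1129.5 − 18 = 1111.5.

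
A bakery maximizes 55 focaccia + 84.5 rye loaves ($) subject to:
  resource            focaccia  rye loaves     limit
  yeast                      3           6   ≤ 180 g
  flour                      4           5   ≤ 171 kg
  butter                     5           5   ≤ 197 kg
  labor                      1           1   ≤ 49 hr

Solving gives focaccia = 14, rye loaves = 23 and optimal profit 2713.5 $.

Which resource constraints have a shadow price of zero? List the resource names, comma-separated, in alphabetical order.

butter, labor

yeast: 180/180 (binding)
flour: 171/171 (binding)
butter: 185/197 (slack 12)
labor: 37/49 (slack 12)
By complementary slackness, a constraint with positive slack has shadow price 0 → butter, labor.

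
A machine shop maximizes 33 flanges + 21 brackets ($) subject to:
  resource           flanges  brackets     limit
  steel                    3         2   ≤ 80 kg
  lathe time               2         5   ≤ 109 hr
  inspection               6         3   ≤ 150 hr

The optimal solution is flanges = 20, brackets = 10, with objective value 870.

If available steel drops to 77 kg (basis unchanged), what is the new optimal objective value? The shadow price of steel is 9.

Δb = -3, so new z* = 870 + (9)·(-3) = 870 − 27 = 843.

843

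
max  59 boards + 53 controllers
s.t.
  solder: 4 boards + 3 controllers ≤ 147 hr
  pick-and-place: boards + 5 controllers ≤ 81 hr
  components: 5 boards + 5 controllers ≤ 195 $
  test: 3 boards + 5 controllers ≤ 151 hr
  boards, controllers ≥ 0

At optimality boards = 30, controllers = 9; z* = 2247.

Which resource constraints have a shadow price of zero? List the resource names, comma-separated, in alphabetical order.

pick-and-place, test

solder: 147/147 (binding)
pick-and-place: 75/81 (slack 6)
components: 195/195 (binding)
test: 135/151 (slack 16)
By complementary slackness, a constraint with positive slack has shadow price 0 → pick-and-place, test.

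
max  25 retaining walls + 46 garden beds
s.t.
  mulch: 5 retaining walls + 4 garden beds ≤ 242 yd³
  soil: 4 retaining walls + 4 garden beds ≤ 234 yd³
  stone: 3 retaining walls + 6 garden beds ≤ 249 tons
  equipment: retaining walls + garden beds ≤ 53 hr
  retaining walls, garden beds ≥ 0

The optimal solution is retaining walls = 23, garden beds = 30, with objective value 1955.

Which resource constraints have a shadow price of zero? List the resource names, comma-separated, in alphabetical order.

mulch: 235/242 (slack 7)
soil: 212/234 (slack 22)
stone: 249/249 (binding)
equipment: 53/53 (binding)
By complementary slackness, a constraint with positive slack has shadow price 0 → mulch, soil.

mulch, soil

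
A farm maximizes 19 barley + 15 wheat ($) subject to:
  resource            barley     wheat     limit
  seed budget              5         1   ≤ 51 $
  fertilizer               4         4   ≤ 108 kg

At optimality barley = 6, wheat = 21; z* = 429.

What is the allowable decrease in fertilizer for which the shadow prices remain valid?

Binding constraints: seed budget, fertilizer. The basis is B = [[5,1],[4,4]] with det 16.
Per unit decrease in fertilizer, x* moves by d = (0.0625, -0.3125).
The basis stays optimal until wheat reaches 0; allowable decrease = 67.2 kg.

67.2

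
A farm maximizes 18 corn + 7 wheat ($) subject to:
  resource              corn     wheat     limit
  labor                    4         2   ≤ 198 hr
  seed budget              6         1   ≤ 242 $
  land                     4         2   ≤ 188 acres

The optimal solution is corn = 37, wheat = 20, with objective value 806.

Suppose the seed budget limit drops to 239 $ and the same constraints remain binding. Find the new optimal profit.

At the optimum: labor uses 188 of 198 (slack = 10); seed budget uses 242 of 242 (binding); land uses 188 of 188 (binding).
Since labor is not tight, its dual is 0.
The binding rows give the dual system: 6·y_seed budget + 4·y_land = 18 and 1·y_seed budget + 2·y_land = 7.
→ y_seed budget = 1 and y_land = 3.
Δz = y_seed budget·Δb = 1 × (-3) = -3, so new z* = 806 − 3 = 803.

803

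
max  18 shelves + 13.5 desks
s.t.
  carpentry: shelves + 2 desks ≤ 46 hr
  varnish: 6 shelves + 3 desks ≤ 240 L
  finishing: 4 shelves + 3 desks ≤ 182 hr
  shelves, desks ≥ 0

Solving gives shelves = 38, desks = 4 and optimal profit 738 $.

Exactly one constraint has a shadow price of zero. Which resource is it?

finishing

carpentry: 46/46 (binding)
varnish: 240/240 (binding)
finishing: 164/182 (slack 18)
By complementary slackness, a constraint with positive slack has shadow price 0 → finishing.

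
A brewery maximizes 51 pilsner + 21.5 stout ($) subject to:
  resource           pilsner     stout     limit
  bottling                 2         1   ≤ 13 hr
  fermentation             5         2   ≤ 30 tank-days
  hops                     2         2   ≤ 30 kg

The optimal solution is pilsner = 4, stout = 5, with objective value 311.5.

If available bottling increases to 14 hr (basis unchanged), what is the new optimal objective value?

317

At the optimum: bottling uses 13 of 13 (binding); fermentation uses 30 of 30 (binding); hops uses 18 of 30 (slack = 12).
Slack constraints have shadow price 0 (complementary slackness).
From A_Bᵀ y = c: 2·y_bottling + 5·y_fermentation = 51; 1·y_bottling + 2·y_fermentation = 21.5.
Solving: y_bottling = 5.5, y_fermentation = 8.
Δz = y_bottling·Δb = 5.5 × (1) = 5.5, so new z* = 311.5 + 5.5 = 317.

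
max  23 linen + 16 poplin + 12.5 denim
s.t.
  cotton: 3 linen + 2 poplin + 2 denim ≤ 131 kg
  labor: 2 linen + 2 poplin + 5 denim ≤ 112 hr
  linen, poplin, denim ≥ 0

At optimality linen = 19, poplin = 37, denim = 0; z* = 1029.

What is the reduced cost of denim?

-6.5

Both cotton and labor are binding at x*.
From A_Bᵀ y = c: 3·y_cotton + 2·y_labor = 23; 2·y_cotton + 2·y_labor = 16.
Solving: y_cotton = 7, y_labor = 1.
Reduced cost of denim: c₃ − yᵀa₃ = 12.5 − (7·2 + 1·5) = 12.5 − 19 = -6.5.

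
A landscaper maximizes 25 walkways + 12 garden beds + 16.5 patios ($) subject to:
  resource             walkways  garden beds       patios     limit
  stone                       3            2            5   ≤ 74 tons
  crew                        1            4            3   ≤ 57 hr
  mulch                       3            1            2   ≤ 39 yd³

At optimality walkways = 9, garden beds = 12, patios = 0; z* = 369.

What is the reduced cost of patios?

Check each constraint at x*: stone 51/74 (slack 23); crew 57/57 (tight); mulch 39/39 (tight).
By complementary slackness, y = 0 for the non-binding constraint.
The binding rows give the dual system: 1·y_crew + 3·y_mulch = 25 and 4·y_crew + 1·y_mulch = 12.
→ y_crew = 1 and y_mulch = 8.
Reduced cost of patios: c₃ − yᵀa₃ = 16.5 − (1·3 + 8·2) = 16.5 − 19 = -2.5.

-2.5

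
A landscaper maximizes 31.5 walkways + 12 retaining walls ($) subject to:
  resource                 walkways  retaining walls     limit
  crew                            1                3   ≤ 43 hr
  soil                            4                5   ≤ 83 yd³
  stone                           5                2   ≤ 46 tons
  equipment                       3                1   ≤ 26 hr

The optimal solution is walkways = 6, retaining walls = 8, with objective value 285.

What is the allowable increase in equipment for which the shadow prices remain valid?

1.6

Binding constraints: stone, equipment. The basis is B = [[5,2],[3,1]] with det -1.
Per unit increase in equipment, x* moves by d = (2, -5).
The basis stays optimal until retaining walls reaches 0; allowable increase = 1.6 hr.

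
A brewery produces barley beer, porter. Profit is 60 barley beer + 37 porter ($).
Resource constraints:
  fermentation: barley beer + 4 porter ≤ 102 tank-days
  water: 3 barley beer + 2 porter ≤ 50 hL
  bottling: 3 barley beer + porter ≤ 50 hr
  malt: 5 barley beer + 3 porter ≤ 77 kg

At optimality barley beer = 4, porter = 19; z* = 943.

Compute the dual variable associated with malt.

9

At the optimum: fermentation uses 80 of 102 (slack = 22); water uses 50 of 50 (binding); bottling uses 31 of 50 (slack = 19); malt uses 77 of 77 (binding).
By complementary slackness, y = 0 for the non-binding constraints.
Dual feasibility on the basic columns requires 3·y_water + 5·y_malt = 60, 2·y_water + 3·y_malt = 37.
Solving: y_water = 5, y_malt = 9.
Shadow price of malt = 9.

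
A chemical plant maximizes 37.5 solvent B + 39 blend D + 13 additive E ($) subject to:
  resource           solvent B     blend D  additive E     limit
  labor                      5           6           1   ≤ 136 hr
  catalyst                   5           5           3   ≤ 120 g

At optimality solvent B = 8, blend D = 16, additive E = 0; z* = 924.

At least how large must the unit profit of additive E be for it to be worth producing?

19.5

Check each constraint at x*: labor 136/136 (tight); catalyst 120/120 (tight).
From A_Bᵀ y = c: 5·y_labor + 5·y_catalyst = 37.5; 6·y_labor + 5·y_catalyst = 39.
Solving: y_labor = 1.5, y_catalyst = 6.
additive E enters the basis when its profit ≥ yᵀa₃ = 1.5·1 + 6·3 = 19.5.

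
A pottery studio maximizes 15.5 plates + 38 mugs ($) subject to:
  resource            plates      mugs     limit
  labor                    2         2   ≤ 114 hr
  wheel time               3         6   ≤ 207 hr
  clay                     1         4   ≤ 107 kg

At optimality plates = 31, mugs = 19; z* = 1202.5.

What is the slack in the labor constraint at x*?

14

labor used = 2·31 + 2·19 = 100; slack = 114 − 100 = 14.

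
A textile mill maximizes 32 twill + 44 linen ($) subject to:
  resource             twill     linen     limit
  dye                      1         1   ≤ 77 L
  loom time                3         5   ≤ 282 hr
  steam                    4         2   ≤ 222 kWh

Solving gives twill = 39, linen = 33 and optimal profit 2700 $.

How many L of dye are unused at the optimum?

dye used = 1·39 + 1·33 = 72; slack = 77 − 72 = 5.

5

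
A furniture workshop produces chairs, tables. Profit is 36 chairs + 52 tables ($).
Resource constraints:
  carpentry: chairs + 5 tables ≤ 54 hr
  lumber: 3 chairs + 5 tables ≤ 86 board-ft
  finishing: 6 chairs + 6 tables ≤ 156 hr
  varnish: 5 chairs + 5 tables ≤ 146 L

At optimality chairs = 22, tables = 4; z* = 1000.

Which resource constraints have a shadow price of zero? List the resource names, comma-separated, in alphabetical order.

carpentry, varnish

carpentry: 42/54 (slack 12)
lumber: 86/86 (binding)
finishing: 156/156 (binding)
varnish: 130/146 (slack 16)
By complementary slackness, a constraint with positive slack has shadow price 0 → carpentry, varnish.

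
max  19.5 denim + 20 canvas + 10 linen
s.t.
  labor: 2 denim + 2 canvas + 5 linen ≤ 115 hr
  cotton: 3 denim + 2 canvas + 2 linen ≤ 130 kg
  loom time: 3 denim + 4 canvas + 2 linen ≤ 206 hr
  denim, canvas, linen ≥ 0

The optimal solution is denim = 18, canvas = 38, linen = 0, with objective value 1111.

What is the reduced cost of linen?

Check each constraint at x*: labor 112/115 (slack 3); cotton 130/130 (tight); loom time 206/206 (tight).
Slack constraints have shadow price 0 (complementary slackness).
Dual feasibility on the basic columns requires 3·y_cotton + 3·y_loom time = 19.5, 2·y_cotton + 4·y_loom time = 20.
→ y_cotton = 3 and y_loom time = 3.5.
Reduced cost of linen: c₃ − yᵀa₃ = 10 − (3·2 + 3.5·2) = 10 − 13 = -3.

-3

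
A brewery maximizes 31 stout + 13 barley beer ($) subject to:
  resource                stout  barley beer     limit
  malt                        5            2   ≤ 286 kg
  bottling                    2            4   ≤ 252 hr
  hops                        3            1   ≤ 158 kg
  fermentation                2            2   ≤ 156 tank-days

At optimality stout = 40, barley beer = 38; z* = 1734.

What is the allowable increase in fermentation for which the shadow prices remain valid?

8

Binding constraints: hops, fermentation. The basis is B = [[3,1],[2,2]] with det 4.
Per unit increase in fermentation, x* moves by d = (-0.25, 0.75).
The basis stays optimal until bottling becomes binding; allowable increase = 8 tank-days.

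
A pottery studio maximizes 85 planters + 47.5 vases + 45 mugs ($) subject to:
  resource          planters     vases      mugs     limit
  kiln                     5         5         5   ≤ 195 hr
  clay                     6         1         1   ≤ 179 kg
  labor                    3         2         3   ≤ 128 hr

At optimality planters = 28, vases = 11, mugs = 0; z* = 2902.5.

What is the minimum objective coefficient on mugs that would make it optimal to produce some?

47.5

At the optimum: kiln uses 195 of 195 (binding); clay uses 179 of 179 (binding); labor uses 106 of 128 (slack = 22).
By complementary slackness, y = 0 for the non-binding constraint.
The binding rows give the dual system: 5·y_kiln + 6·y_clay = 85 and 5·y_kiln + 1·y_clay = 47.5.
→ y_kiln = 8 and y_clay = 7.5.
mugs enters the basis when its profit ≥ yᵀa₃ = 8·5 + 7.5·1 = 47.5.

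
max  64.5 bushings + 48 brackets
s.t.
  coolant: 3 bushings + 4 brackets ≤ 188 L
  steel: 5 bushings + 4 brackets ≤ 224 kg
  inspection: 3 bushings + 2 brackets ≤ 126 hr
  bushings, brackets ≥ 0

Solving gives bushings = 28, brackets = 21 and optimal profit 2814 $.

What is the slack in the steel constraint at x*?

steel used = 5·28 + 4·21 = 224; slack = 224 − 224 = 0.

0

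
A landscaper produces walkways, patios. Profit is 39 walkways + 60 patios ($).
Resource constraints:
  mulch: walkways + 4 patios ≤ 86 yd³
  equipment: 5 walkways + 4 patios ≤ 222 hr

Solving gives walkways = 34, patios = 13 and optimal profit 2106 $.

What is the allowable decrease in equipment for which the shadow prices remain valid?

136

Binding constraints: mulch, equipment. The basis is B = [[1,4],[5,4]] with det -16.
Per unit decrease in equipment, x* moves by d = (-0.25, 0.0625).
The basis stays optimal until walkways reaches 0; allowable decrease = 136 hr.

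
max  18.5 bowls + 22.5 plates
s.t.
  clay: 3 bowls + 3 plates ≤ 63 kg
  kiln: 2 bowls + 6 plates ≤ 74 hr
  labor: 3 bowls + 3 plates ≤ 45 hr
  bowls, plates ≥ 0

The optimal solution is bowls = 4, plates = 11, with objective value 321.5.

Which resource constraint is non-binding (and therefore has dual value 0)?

clay: 45/63 (slack 18)
kiln: 74/74 (binding)
labor: 45/45 (binding)
By complementary slackness, a constraint with positive slack has shadow price 0 → clay.

clay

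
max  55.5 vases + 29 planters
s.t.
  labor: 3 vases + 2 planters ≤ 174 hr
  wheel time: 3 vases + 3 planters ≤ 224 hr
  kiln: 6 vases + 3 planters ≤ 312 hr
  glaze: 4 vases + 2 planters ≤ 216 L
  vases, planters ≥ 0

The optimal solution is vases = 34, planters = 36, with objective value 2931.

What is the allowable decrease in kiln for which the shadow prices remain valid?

14

Binding constraints: labor, kiln. The basis is B = [[3,2],[6,3]] with det -3.
Per unit decrease in kiln, x* moves by d = (-0.6667, 1).
The basis stays optimal until wheel time becomes binding; allowable decrease = 14 hr.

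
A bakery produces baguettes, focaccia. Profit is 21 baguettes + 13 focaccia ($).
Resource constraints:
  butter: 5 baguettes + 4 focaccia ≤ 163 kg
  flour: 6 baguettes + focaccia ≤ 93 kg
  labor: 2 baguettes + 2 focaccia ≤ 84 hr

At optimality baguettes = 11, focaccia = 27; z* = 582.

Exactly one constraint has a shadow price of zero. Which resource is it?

butter: 163/163 (binding)
flour: 93/93 (binding)
labor: 76/84 (slack 8)
By complementary slackness, a constraint with positive slack has shadow price 0 → labor.

labor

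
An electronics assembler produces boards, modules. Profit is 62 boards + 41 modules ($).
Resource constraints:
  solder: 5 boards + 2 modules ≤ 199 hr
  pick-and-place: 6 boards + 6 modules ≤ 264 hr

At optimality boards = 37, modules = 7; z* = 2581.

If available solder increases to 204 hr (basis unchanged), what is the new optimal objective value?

Check each constraint at x*: solder 199/199 (tight); pick-and-place 264/264 (tight).
Dual feasibility on the basic columns requires 5·y_solder + 6·y_pick-and-place = 62, 2·y_solder + 6·y_pick-and-place = 41.
Solving: y_solder = 7, y_pick-and-place = 4.5.
Δz = y_solder·Δb = 7 × (5) = 35, so new z* = 2581 + 35 = 2616.

2616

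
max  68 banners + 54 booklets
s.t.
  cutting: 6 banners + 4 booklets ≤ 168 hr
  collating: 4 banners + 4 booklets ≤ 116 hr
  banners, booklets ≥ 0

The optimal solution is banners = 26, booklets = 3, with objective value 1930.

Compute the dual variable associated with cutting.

7

At the optimum: cutting uses 168 of 168 (binding); collating uses 116 of 116 (binding).
From A_Bᵀ y = c: 6·y_cutting + 4·y_collating = 68; 4·y_cutting + 4·y_collating = 54.
Solving: y_cutting = 7, y_collating = 6.5.
Shadow price of cutting = 7.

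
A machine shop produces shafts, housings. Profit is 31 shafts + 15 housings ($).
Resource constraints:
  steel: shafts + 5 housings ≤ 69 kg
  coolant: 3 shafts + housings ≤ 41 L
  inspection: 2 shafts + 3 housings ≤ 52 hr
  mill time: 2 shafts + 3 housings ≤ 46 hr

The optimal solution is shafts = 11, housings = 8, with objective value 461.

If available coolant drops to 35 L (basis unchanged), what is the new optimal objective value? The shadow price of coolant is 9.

407

Δb = -6, so new z* = 461 + (9)·(-6) = 461 − 54 = 407.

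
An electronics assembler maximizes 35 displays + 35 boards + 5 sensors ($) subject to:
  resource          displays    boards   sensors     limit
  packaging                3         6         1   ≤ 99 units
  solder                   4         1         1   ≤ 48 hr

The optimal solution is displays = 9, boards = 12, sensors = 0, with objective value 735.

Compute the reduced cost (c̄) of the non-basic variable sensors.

Check each constraint at x*: packaging 99/99 (tight); solder 48/48 (tight).
From A_Bᵀ y = c: 3·y_packaging + 4·y_solder = 35; 6·y_packaging + 1·y_solder = 35.
This yields shadow prices y_packaging = 5, y_solder = 5.
Reduced cost of sensors: c₃ − yᵀa₃ = 5 − (5·1 + 5·1) = 5 − 10 = -5.

-5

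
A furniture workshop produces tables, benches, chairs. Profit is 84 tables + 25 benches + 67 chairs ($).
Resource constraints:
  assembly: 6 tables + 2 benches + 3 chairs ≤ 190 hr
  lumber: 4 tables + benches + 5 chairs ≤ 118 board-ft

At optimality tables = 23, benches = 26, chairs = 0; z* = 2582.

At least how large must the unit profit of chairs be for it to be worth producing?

69

Check each constraint at x*: assembly 190/190 (tight); lumber 118/118 (tight).
Dual feasibility on the basic columns requires 6·y_assembly + 4·y_lumber = 84, 2·y_assembly + 1·y_lumber = 25.
This yields shadow prices y_assembly = 8, y_lumber = 9.
chairs enters the basis when its profit ≥ yᵀa₃ = 8·3 + 9·5 = 69.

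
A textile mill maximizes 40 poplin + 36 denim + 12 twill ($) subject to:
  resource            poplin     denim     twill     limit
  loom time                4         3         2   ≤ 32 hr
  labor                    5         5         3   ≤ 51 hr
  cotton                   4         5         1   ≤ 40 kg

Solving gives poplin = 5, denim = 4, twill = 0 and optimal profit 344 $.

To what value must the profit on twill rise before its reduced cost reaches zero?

17

Binding: loom time and cotton. Non-binding: labor (6 unused).
Since labor is not tight, its dual is 0.
From A_Bᵀ y = c: 4·y_loom time + 4·y_cotton = 40; 3·y_loom time + 5·y_cotton = 36.
Solving: y_loom time = 7, y_cotton = 3.
twill enters the basis when its profit ≥ yᵀa₃ = 7·2 + 3·1 = 17.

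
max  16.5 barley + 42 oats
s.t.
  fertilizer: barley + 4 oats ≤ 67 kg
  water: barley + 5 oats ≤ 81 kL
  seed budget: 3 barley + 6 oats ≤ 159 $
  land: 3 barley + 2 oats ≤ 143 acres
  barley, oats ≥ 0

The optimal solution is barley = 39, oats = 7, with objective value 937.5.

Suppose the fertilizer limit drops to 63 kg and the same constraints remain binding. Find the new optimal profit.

919.5

At the optimum: fertilizer uses 67 of 67 (binding); water uses 74 of 81 (slack = 7); seed budget uses 159 of 159 (binding); land uses 131 of 143 (slack = 12).
Slack constraints have shadow price 0 (complementary slackness).
Dual feasibility on the basic columns requires 1·y_fertilizer + 3·y_seed budget = 16.5, 4·y_fertilizer + 6·y_seed budget = 42.
→ y_fertilizer = 4.5 and y_seed budget = 4.
Δz = y_fertilizer·Δb = 4.5 × (-4) = -18, so new z* = 937.5 − 18 = 919.5.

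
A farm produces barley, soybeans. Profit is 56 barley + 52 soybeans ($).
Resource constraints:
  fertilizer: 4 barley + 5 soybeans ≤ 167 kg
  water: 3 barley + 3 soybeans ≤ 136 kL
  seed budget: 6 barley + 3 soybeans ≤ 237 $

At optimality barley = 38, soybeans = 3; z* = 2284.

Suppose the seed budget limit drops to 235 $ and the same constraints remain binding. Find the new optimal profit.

2276

At the optimum: fertilizer uses 167 of 167 (binding); water uses 123 of 136 (slack = 13); seed budget uses 237 of 237 (binding).
By complementary slackness, y = 0 for the non-binding constraint.
From A_Bᵀ y = c: 4·y_fertilizer + 6·y_seed budget = 56; 5·y_fertilizer + 3·y_seed budget = 52.
This yields shadow prices y_fertilizer = 8, y_seed budget = 4.
Δz = y_seed budget·Δb = 4 × (-2) = -8, so new z* = 2284 − 8 = 2276.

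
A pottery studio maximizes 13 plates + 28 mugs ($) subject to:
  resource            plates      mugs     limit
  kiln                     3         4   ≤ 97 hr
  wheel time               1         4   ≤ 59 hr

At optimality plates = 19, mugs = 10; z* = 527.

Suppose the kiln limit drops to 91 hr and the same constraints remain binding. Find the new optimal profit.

Check each constraint at x*: kiln 97/97 (tight); wheel time 59/59 (tight).
Dual feasibility on the basic columns requires 3·y_kiln + 1·y_wheel time = 13, 4·y_kiln + 4·y_wheel time = 28.
Solving: y_kiln = 3, y_wheel time = 4.
Δz = y_kiln·Δb = 3 × (-6) = -18, so new z* = 527 − 18 = 509.

509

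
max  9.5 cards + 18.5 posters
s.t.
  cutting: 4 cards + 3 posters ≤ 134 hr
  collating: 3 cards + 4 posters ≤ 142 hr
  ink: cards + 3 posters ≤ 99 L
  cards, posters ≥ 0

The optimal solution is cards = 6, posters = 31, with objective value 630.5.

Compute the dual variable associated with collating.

2

Binding: collating and ink. Non-binding: cutting (17 unused).
Slack constraints have shadow price 0 (complementary slackness).
The binding rows give the dual system: 3·y_collating + 1·y_ink = 9.5 and 4·y_collating + 3·y_ink = 18.5.
Solving: y_collating = 2, y_ink = 3.5.
Shadow price of collating = 2.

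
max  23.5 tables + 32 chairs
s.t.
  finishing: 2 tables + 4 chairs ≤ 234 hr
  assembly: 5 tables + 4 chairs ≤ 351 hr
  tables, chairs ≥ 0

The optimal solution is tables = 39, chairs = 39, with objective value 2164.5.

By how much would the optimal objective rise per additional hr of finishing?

Check each constraint at x*: finishing 234/234 (tight); assembly 351/351 (tight).
The binding rows give the dual system: 2·y_finishing + 5·y_assembly = 23.5 and 4·y_finishing + 4·y_assembly = 32.
→ y_finishing = 5.5 and y_assembly = 2.5.
Shadow price of finishing = 5.5.

5.5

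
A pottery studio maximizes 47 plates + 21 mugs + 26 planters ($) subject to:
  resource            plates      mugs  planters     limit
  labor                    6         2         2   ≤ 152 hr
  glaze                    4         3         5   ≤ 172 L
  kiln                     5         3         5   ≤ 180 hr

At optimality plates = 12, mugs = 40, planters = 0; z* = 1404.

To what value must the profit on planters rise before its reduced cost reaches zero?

29

Binding: labor and kiln. Non-binding: glaze (4 unused).
By complementary slackness, y = 0 for the non-binding constraint.
Dual feasibility on the basic columns requires 6·y_labor + 5·y_kiln = 47, 2·y_labor + 3·y_kiln = 21.
→ y_labor = 4.5 and y_kiln = 4.
planters enters the basis when its profit ≥ yᵀa₃ = 4.5·2 + 4·5 = 29.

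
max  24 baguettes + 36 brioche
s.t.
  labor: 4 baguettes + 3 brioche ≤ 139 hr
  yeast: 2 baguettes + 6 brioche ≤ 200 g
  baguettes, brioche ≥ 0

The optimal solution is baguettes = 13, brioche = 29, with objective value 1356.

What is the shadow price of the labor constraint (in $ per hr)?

4

Both labor and yeast are binding at x*.
The binding rows give the dual system: 4·y_labor + 2·y_yeast = 24 and 3·y_labor + 6·y_yeast = 36.
→ y_labor = 4 and y_yeast = 4.
Shadow price of labor = 4.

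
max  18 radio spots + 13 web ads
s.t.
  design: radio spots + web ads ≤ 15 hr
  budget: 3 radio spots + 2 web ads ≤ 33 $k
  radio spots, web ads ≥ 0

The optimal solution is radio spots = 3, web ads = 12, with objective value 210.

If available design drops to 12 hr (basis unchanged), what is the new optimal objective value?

Check each constraint at x*: design 15/15 (tight); budget 33/33 (tight).
Dual feasibility on the basic columns requires 1·y_design + 3·y_budget = 18, 1·y_design + 2·y_budget = 13.
→ y_design = 3 and y_budget = 5.
Δz = y_design·Δb = 3 × (-3) = -9, so new z* = 210 − 9 = 201.

201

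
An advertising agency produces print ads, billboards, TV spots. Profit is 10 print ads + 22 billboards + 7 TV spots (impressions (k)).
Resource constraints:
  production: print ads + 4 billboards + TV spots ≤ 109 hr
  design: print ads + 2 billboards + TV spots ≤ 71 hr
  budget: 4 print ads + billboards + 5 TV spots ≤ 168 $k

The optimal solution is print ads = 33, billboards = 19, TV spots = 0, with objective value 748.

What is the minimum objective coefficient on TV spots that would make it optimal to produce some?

10

At the optimum: production uses 109 of 109 (binding); design uses 71 of 71 (binding); budget uses 151 of 168 (slack = 17).
By complementary slackness, y = 0 for the non-binding constraint.
From A_Bᵀ y = c: 1·y_production + 1·y_design = 10; 4·y_production + 2·y_design = 22.
This yields shadow prices y_production = 1, y_design = 9.
TV spots enters the basis when its profit ≥ yᵀa₃ = 1·1 + 9·1 = 10.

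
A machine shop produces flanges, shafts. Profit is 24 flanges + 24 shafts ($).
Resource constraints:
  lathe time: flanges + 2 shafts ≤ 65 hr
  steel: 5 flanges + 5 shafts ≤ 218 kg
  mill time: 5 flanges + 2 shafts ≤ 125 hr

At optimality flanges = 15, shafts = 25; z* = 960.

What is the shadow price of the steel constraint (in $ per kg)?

0

Binding: lathe time and mill time. Non-binding: steel (18 unused).
Since steel is not tight, its dual is 0.
From A_Bᵀ y = c: 1·y_lathe time + 5·y_mill time = 24; 2·y_lathe time + 2·y_mill time = 24.
This yields shadow prices y_lathe time = 9, y_mill time = 3.
Shadow price of steel = 0.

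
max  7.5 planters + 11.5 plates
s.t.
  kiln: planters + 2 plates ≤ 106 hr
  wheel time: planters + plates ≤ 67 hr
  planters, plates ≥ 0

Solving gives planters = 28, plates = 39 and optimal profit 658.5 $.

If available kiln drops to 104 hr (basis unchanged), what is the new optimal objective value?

Check each constraint at x*: kiln 106/106 (tight); wheel time 67/67 (tight).
Dual feasibility on the basic columns requires 1·y_kiln + 1·y_wheel time = 7.5, 2·y_kiln + 1·y_wheel time = 11.5.
This yields shadow prices y_kiln = 4, y_wheel time = 3.5.
Δz = y_kiln·Δb = 4 × (-2) = -8, so new z* = 658.5 − 8 = 650.5.

650.5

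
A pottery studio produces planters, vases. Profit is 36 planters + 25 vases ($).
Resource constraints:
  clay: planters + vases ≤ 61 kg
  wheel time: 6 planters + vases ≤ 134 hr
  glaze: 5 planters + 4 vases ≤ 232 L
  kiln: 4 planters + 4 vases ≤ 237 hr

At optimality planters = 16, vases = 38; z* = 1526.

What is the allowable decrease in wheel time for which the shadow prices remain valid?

Binding constraints: wheel time, glaze. The basis is B = [[6,1],[5,4]] with det 19.
Per unit decrease in wheel time, x* moves by d = (-0.2105, 0.2632).
The basis stays optimal until planters reaches 0; allowable decrease = 76 hr.

76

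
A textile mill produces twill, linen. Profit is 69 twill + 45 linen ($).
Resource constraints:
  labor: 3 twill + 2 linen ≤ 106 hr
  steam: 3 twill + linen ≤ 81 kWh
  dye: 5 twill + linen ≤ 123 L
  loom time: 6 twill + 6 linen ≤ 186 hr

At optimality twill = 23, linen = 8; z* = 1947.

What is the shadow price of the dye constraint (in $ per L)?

6

Check each constraint at x*: labor 85/106 (slack 21); steam 77/81 (slack 4); dye 123/123 (tight); loom time 186/186 (tight).
Slack constraints have shadow price 0 (complementary slackness).
From A_Bᵀ y = c: 5·y_dye + 6·y_loom time = 69; 1·y_dye + 6·y_loom time = 45.
Solving: y_dye = 6, y_loom time = 6.5.
Shadow price of dye = 6.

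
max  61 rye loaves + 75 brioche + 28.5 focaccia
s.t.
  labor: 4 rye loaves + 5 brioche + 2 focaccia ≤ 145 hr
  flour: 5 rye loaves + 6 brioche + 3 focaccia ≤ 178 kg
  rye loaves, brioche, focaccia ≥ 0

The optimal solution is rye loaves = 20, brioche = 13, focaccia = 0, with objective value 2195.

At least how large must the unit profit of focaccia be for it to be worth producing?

33

Check each constraint at x*: labor 145/145 (tight); flour 178/178 (tight).
Dual feasibility on the basic columns requires 4·y_labor + 5·y_flour = 61, 5·y_labor + 6·y_flour = 75.
This yields shadow prices y_labor = 9, y_flour = 5.
focaccia enters the basis when its profit ≥ yᵀa₃ = 9·2 + 5·3 = 33.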